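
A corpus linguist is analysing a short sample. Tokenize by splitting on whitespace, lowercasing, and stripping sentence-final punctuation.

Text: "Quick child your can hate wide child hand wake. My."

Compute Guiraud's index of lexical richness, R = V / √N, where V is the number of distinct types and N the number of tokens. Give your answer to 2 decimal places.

N = 10, V = 9.
√N = 3.162278
R = 9 / 3.162278 = 2.85

2.85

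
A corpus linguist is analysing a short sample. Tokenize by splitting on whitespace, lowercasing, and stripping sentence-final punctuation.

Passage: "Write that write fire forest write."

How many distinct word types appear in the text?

4

Distinct types: {fire, forest, that, write}
V = 4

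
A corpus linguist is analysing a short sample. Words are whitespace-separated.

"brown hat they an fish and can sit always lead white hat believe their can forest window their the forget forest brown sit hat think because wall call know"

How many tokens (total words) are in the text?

Tokens: brown, hat, they, an, fish, and, can, sit, always, lead, white, hat, believe, their, can, forest, window, their, the, forget, forest, brown, sit, hat, think, because, wall, call, know
N = 29

29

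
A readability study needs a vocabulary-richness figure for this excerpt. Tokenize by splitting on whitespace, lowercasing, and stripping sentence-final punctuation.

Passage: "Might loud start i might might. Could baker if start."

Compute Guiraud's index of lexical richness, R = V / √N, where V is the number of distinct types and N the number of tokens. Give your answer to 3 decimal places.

2.214

N = 10, V = 7.
√N = 3.162278
R = 7 / 3.162278 = 2.214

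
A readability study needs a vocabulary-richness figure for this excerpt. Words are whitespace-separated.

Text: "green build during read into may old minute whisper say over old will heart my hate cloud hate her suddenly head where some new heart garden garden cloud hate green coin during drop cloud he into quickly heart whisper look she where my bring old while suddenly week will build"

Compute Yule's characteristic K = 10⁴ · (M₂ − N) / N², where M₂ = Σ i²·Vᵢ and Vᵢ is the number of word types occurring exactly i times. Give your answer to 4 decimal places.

Frequencies: old:3, heart:3, hate:3, cloud:3, green:2, build:2, during:2, into:2, whisper:2, will:2, my:2, suddenly:2, where:2, garden:2, read:1, may:1, minute:1, say:1, over:1, her:1, … (12 more, each freq 1)
N = 50. Frequency spectrum: V_1=18, V_2=10, V_3=4
M₂ = 1²·18 + 2²·10 + 3²·4 = 94
K = 10000 × (94 − 50) / 50² = 176.0000

176.0000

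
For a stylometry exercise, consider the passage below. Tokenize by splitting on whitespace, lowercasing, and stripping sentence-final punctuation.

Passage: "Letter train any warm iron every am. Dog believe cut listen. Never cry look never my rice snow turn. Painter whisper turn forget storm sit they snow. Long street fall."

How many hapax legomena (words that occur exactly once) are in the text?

Frequencies: never:2, snow:2, turn:2, letter:1, train:1, any:1, warm:1, iron:1, every:1, am:1, dog:1, believe:1, cut:1, listen:1, cry:1, look:1, my:1, rice:1, painter:1, whisper:1, … (7 more, each freq 1)
Hapax (freq=1): am, any, believe, cry, cut, dog, every, fall, forget, iron, letter, listen, long, look, my, painter, rice, sit, storm, street, they, train, warm, whisper

24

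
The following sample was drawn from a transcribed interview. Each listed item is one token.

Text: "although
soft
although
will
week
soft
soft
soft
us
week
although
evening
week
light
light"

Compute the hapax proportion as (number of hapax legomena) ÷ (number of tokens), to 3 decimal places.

Frequencies: soft:4, although:3, week:3, light:2, will:1, us:1, evening:1
Hapax count = 3; token count = 15.
Ratio = 3 / 15 = 0.200

0.200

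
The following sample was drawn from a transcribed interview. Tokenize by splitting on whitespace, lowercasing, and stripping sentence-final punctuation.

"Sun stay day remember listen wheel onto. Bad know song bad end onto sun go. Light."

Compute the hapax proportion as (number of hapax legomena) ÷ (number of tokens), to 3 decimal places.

Frequencies: sun:2, onto:2, bad:2, stay:1, day:1, remember:1, listen:1, wheel:1, know:1, song:1, end:1, go:1, light:1
Hapax count = 10; token count = 16.
Ratio = 10 / 16 = 0.625

0.625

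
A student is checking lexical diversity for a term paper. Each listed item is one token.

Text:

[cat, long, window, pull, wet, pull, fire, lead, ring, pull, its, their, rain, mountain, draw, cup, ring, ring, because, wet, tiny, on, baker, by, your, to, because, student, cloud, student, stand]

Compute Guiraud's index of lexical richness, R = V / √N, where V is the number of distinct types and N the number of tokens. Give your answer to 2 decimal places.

4.31

N = 31, V = 24.
√N = 5.567764
R = 24 / 5.567764 = 4.31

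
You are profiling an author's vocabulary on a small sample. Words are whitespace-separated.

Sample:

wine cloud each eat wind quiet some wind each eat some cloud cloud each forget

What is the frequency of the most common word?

Frequencies: cloud:3, each:3, eat:2, wind:2, some:2, wine:1, quiet:1, forget:1
Most common: 'cloud' with frequency 3.

3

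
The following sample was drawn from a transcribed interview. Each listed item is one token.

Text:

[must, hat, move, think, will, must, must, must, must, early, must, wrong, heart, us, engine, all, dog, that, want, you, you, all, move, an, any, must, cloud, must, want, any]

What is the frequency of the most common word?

8

Frequencies: must:8, move:2, all:2, want:2, you:2, any:2, hat:1, think:1, will:1, early:1, wrong:1, heart:1, us:1, engine:1, dog:1, that:1, an:1, cloud:1
Most common: 'must' with frequency 8.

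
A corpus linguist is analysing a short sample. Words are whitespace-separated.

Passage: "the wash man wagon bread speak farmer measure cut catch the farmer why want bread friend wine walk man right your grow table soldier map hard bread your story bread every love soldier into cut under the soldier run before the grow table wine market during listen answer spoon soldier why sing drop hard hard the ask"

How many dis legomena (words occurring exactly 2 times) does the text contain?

Frequencies: the:5, bread:4, soldier:4, hard:3, man:2, farmer:2, cut:2, why:2, wine:2, your:2, grow:2, table:2, wash:1, wagon:1, speak:1, measure:1, catch:1, want:1, friend:1, walk:1, … (17 more, each freq 1)
Words with frequency 2: cut, farmer, grow, man, table, why, wine, your

8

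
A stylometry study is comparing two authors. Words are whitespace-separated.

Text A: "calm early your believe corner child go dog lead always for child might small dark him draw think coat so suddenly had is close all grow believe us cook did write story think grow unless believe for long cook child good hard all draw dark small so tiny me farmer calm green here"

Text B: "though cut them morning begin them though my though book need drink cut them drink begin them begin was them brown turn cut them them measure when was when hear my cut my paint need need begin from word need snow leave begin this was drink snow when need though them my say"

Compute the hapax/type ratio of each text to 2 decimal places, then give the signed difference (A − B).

0.14

A: hapax=27, V=39, ratio=0.69
B: hapax=12, V=22, ratio=0.55
Difference = 0.69 − 0.55 = 0.14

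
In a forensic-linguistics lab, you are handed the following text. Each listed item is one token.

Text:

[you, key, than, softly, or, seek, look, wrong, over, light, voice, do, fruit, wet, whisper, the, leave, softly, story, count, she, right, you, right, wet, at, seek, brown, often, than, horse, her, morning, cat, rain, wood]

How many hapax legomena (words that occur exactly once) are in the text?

24

Frequencies: you:2, than:2, softly:2, seek:2, wet:2, right:2, key:1, or:1, look:1, wrong:1, over:1, light:1, voice:1, do:1, fruit:1, whisper:1, the:1, leave:1, story:1, count:1, … (10 more, each freq 1)
Hapax (freq=1): at, brown, cat, count, do, fruit, her, horse, key, leave, light, look, morning, often, or, over, rain, she, story, the, voice, whisper, wood, wrong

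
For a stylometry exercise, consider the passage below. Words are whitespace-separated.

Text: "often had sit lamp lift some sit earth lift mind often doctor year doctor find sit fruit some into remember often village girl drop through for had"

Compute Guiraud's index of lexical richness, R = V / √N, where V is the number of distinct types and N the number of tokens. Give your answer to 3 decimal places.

N = 27, V = 19.
√N = 5.196152
R = 19 / 5.196152 = 3.657

3.657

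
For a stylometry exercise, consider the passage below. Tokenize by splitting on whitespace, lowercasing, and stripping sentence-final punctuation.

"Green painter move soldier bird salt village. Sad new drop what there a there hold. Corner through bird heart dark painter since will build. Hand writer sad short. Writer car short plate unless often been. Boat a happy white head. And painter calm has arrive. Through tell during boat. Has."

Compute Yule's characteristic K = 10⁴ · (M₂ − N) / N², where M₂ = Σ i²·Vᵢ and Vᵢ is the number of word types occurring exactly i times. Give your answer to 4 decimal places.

Frequencies: painter:3, bird:2, sad:2, there:2, a:2, through:2, writer:2, short:2, boat:2, has:2, green:1, move:1, soldier:1, salt:1, village:1, new:1, drop:1, what:1, hold:1, corner:1, … (19 more, each freq 1)
N = 50. Frequency spectrum: V_1=29, V_2=9, V_3=1
M₂ = 1²·29 + 2²·9 + 3²·1 = 74
K = 10000 × (74 − 50) / 50² = 96.0000

96.0000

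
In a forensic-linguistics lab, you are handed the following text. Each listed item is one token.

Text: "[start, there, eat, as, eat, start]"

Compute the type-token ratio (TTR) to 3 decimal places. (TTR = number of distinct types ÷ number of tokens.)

N = 6 tokens, V = 4 types.
TTR = V / N = 4 / 6 = 0.667

0.667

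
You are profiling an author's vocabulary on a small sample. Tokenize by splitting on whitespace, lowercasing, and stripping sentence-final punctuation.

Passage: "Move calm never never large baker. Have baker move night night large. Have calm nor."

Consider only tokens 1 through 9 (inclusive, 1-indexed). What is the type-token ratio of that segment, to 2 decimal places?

Segment tokens 1–9: move, calm, never, never, large, baker, have, baker, move
Segment N = 9, segment V = 6.
TTR = 6 / 9 = 0.67

0.67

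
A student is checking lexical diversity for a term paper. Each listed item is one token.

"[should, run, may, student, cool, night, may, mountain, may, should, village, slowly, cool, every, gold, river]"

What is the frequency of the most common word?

3

Frequencies: may:3, should:2, cool:2, run:1, student:1, night:1, mountain:1, village:1, slowly:1, every:1, gold:1, river:1
Most common: 'may' with frequency 3.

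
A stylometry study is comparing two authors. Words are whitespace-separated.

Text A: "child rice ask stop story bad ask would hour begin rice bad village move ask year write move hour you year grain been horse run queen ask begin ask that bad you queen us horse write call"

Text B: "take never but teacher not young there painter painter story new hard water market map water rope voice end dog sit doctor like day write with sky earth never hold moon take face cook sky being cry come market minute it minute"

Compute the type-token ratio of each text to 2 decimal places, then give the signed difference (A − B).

TTR(A) = 22/37 = 0.59
TTR(B) = 35/42 = 0.83
Difference = 0.59 − 0.83 = -0.24

-0.24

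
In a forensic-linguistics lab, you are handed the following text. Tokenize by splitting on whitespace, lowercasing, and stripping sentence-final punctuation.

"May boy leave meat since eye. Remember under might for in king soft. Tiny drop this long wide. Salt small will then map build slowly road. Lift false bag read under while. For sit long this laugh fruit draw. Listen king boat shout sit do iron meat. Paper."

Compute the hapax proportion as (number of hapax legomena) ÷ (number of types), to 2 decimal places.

0.83

Frequencies: meat:2, under:2, for:2, king:2, this:2, long:2, sit:2, may:1, boy:1, leave:1, since:1, eye:1, remember:1, might:1, in:1, soft:1, tiny:1, drop:1, wide:1, salt:1, … (21 more, each freq 1)
Hapax count = 34; type count = 41.
Ratio = 34 / 41 = 0.83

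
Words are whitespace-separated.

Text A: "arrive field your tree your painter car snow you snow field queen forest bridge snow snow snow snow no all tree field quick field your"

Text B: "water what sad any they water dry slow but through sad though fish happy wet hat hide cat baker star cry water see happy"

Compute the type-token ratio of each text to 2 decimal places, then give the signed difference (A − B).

TTR(A) = 14/25 = 0.56
TTR(B) = 20/24 = 0.83
Difference = 0.56 − 0.83 = -0.27

-0.27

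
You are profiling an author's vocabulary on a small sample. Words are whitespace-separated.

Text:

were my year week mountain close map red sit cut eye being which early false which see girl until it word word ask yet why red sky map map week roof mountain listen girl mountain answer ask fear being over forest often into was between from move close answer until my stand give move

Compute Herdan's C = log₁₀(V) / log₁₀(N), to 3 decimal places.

N = 54, V = 38.
log₁₀(V) = 1.579784, log₁₀(N) = 1.732394
C = 1.579784 / 1.732394 = 0.912

0.912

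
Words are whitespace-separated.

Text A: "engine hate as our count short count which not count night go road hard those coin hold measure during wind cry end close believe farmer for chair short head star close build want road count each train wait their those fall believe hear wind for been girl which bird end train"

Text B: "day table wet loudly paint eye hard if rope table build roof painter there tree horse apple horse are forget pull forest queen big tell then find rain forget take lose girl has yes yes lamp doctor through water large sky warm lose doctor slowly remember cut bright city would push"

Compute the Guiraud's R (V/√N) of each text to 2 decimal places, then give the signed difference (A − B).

-0.98

A: V=38, N=51, R=5.32
B: V=45, N=51, R=6.30
Difference = 5.32 − 6.30 = -0.98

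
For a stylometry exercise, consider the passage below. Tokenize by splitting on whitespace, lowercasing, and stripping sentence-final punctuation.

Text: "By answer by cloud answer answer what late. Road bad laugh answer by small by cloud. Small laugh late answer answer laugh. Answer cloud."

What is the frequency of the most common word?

7

Frequencies: answer:7, by:4, cloud:3, laugh:3, late:2, small:2, what:1, road:1, bad:1
Most common: 'answer' with frequency 7.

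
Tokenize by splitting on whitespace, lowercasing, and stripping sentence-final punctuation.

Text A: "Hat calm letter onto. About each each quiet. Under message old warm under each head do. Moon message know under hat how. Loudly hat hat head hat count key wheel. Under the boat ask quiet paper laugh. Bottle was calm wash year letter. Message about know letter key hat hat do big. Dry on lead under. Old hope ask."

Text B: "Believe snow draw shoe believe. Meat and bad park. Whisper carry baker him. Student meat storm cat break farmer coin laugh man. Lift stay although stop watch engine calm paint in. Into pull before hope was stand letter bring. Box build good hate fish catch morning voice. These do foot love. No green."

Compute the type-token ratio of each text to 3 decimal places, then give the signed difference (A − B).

TTR(A) = 34/59 = 0.576
TTR(B) = 51/53 = 0.962
Difference = 0.576 − 0.962 = -0.386

-0.386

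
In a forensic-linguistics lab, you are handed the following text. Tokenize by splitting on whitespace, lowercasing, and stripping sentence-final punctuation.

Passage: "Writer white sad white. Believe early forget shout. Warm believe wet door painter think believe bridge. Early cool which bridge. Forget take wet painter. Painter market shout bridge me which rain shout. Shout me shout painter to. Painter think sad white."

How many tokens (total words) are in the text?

Tokens: writer, white, sad, white, believe, early, forget, shout, warm, believe, wet, door, painter, think, believe, bridge, early, cool, which, bridge, forget, take, wet, painter, painter, market, shout, bridge, me, which, rain, shout, shout, me, shout, painter, to, painter, think, sad, white
N = 41

41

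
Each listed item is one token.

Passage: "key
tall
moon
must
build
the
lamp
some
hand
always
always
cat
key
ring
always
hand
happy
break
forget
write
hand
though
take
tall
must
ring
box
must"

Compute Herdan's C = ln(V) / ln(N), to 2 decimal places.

0.88

N = 28, V = 19.
ln(V) = 2.944439, ln(N) = 3.332205
C = 2.944439 / 3.332205 = 0.88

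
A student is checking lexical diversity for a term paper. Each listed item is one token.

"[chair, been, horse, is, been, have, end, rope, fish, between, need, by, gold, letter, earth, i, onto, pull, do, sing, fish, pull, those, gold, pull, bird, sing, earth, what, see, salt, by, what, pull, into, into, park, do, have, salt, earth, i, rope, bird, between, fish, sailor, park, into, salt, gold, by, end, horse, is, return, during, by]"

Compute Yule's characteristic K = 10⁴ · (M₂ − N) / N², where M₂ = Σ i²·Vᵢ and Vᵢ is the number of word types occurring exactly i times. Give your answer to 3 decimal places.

237.812

Frequencies: by:4, pull:4, fish:3, gold:3, earth:3, salt:3, into:3, been:2, horse:2, is:2, have:2, end:2, rope:2, between:2, i:2, do:2, sing:2, bird:2, what:2, park:2, … (9 more, each freq 1)
N = 58. Frequency spectrum: V_1=9, V_2=13, V_3=5, V_4=2
M₂ = 1²·9 + 2²·13 + 3²·5 + 4²·2 = 138
K = 10000 × (138 − 58) / 58² = 237.812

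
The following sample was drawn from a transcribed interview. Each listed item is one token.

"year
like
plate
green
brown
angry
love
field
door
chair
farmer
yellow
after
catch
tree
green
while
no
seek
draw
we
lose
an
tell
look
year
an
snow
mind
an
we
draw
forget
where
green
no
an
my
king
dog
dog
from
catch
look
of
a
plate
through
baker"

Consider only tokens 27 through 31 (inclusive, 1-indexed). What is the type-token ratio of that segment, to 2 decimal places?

Segment tokens 27–31: an, snow, mind, an, we
Segment N = 5, segment V = 4.
TTR = 4 / 5 = 0.80

0.80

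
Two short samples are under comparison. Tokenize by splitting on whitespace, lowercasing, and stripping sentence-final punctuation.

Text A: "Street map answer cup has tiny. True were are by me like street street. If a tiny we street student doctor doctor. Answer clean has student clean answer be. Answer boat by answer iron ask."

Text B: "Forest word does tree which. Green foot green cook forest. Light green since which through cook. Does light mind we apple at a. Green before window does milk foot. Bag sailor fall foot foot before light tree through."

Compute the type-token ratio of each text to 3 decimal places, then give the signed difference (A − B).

0.050

TTR(A) = 22/35 = 0.629
TTR(B) = 22/38 = 0.579
Difference = 0.629 − 0.579 = 0.050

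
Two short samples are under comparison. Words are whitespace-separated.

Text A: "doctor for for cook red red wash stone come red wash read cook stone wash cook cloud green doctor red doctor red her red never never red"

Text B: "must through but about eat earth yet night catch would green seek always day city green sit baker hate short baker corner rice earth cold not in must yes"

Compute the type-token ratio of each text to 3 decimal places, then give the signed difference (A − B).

TTR(A) = 12/27 = 0.444
TTR(B) = 25/29 = 0.862
Difference = 0.444 − 0.862 = -0.418

-0.418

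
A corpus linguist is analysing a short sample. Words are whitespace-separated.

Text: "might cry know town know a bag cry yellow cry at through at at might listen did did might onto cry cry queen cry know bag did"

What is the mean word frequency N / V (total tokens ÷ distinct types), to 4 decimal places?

2.0769

N = 27 tokens, V = 13 types.
Mean frequency = N / V = 27 / 13 = 2.0769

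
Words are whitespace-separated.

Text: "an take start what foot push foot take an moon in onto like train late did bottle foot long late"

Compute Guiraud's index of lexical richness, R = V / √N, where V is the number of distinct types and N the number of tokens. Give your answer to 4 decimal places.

3.3541

N = 20, V = 15.
√N = 4.472136
R = 15 / 4.472136 = 3.3541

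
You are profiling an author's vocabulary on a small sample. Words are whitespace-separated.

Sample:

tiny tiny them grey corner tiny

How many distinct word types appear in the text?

4

Distinct types: {corner, grey, them, tiny}
V = 4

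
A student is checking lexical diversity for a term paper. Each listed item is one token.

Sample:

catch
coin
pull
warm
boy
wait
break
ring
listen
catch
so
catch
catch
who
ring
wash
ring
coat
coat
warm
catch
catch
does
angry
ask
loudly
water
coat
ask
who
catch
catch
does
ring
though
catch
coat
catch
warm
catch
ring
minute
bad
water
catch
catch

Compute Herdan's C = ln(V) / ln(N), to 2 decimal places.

0.80

N = 46, V = 21.
ln(V) = 3.044522, ln(N) = 3.828641
C = 3.044522 / 3.828641 = 0.80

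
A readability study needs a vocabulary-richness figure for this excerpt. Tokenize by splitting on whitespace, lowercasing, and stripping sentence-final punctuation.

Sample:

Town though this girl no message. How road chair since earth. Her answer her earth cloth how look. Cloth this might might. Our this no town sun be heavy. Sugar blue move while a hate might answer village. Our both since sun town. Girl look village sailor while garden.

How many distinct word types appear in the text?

Distinct types: {a, answer, be, blue, both, chair, cloth, earth, garden, girl, hate, heavy, her, how, look, message, might, move, no, our, road, sailor, since, sugar, sun, this, though, town, village, while}
V = 30

30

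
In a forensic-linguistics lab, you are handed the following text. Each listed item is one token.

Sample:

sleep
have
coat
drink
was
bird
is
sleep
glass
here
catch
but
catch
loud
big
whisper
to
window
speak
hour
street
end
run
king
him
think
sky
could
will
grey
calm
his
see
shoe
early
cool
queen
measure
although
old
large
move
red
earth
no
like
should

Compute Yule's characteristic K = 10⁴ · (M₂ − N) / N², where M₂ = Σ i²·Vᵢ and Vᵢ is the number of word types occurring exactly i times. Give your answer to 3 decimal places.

18.108

Frequencies: sleep:2, catch:2, have:1, coat:1, drink:1, was:1, bird:1, is:1, glass:1, here:1, but:1, loud:1, big:1, whisper:1, to:1, window:1, speak:1, hour:1, street:1, end:1, … (25 more, each freq 1)
N = 47. Frequency spectrum: V_1=43, V_2=2
M₂ = 1²·43 + 2²·2 = 51
K = 10000 × (51 − 47) / 47² = 18.108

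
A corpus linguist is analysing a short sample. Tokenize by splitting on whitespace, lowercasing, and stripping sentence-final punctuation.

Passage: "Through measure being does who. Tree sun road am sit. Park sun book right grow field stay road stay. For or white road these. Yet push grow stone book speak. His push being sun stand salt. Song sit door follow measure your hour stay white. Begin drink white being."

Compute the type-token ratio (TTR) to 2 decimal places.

0.69

N = 49 tokens, V = 34 types.
TTR = V / N = 34 / 49 = 0.69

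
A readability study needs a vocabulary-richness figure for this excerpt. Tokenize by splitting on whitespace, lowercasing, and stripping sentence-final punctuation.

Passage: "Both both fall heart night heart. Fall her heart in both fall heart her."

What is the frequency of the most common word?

4

Frequencies: heart:4, both:3, fall:3, her:2, night:1, in:1
Most common: 'heart' with frequency 4.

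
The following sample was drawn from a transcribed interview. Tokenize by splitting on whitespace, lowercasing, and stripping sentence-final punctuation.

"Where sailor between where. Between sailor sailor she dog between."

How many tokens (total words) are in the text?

10

Tokens: where, sailor, between, where, between, sailor, sailor, she, dog, between
N = 10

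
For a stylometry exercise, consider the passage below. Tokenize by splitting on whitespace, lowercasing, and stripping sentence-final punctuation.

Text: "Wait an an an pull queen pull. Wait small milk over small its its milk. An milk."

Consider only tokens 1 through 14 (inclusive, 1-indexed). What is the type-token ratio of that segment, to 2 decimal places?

0.57

Segment tokens 1–14: wait, an, an, an, pull, queen, pull, wait, small, milk, over, small, its, its
Segment N = 14, segment V = 8.
TTR = 8 / 14 = 0.57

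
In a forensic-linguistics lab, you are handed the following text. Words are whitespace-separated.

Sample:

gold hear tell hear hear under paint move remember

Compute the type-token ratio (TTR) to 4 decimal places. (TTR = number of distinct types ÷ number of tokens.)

N = 9 tokens, V = 7 types.
TTR = V / N = 7 / 9 = 0.7778

0.7778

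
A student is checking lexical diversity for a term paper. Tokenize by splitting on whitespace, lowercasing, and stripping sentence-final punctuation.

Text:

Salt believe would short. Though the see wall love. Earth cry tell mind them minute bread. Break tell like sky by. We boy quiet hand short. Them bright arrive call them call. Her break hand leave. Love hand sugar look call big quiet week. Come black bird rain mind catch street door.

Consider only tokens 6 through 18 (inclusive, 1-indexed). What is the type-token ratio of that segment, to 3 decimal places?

0.923

Segment tokens 6–18: the, see, wall, love, earth, cry, tell, mind, them, minute, bread, break, tell
Segment N = 13, segment V = 12.
TTR = 12 / 13 = 0.923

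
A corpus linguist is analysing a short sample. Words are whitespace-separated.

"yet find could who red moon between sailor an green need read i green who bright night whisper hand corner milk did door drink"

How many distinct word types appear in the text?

Distinct types: {an, between, bright, corner, could, did, door, drink, find, green, hand, i, milk, moon, need, night, read, red, sailor, whisper, who, yet}
V = 22

22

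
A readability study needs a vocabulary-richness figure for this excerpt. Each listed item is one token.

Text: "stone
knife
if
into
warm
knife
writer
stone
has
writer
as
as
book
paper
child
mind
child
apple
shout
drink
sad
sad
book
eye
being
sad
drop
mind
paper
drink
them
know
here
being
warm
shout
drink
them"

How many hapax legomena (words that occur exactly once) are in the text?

8

Frequencies: drink:3, sad:3, stone:2, knife:2, warm:2, writer:2, as:2, book:2, paper:2, child:2, mind:2, shout:2, being:2, them:2, if:1, into:1, has:1, apple:1, eye:1, drop:1, … (2 more, each freq 1)
Hapax (freq=1): apple, drop, eye, has, here, if, into, know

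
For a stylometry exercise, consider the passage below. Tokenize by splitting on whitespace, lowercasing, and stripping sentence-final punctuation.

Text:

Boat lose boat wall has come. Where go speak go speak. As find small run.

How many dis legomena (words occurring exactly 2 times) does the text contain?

Frequencies: boat:2, go:2, speak:2, lose:1, wall:1, has:1, come:1, where:1, as:1, find:1, small:1, run:1
Words with frequency 2: boat, go, speak

3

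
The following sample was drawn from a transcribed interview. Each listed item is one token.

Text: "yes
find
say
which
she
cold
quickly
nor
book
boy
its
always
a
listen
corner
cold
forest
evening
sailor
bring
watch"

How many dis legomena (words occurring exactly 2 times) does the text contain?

1

Frequencies: cold:2, yes:1, find:1, say:1, which:1, she:1, quickly:1, nor:1, book:1, boy:1, its:1, always:1, a:1, listen:1, corner:1, forest:1, evening:1, sailor:1, bring:1, watch:1
Words with frequency 2: cold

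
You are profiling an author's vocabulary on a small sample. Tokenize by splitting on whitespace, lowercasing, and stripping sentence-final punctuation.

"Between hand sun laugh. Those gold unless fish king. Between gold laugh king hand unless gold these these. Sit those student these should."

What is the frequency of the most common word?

Frequencies: gold:3, these:3, between:2, hand:2, laugh:2, those:2, unless:2, king:2, sun:1, fish:1, sit:1, student:1, should:1
Most common: 'gold' with frequency 3.

3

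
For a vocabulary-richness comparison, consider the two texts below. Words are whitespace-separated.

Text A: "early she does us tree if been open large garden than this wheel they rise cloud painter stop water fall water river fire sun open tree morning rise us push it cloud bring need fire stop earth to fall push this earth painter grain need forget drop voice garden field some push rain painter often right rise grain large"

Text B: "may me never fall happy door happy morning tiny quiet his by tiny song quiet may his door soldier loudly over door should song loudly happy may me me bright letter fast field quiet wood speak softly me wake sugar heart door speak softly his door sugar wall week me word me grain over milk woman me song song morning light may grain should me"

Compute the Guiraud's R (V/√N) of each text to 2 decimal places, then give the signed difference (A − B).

A: V=39, N=59, R=5.08
B: V=33, N=65, R=4.09
Difference = 5.08 − 4.09 = 0.99

0.99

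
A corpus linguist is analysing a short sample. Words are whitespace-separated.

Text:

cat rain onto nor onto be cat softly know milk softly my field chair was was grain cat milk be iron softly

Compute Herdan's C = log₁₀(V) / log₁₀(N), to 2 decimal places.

N = 22, V = 14.
log₁₀(V) = 1.146128, log₁₀(N) = 1.342423
C = 1.146128 / 1.342423 = 0.85

0.85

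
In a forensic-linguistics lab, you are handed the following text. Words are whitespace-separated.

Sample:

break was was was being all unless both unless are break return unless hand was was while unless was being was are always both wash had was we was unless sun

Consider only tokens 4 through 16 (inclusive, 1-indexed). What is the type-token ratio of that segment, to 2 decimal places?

0.69

Segment tokens 4–16: was, being, all, unless, both, unless, are, break, return, unless, hand, was, was
Segment N = 13, segment V = 9.
TTR = 9 / 13 = 0.69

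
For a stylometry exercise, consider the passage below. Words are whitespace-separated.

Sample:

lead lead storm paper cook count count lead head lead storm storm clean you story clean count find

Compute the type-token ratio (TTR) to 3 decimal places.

0.556

N = 18 tokens, V = 10 types.
TTR = V / N = 10 / 18 = 0.556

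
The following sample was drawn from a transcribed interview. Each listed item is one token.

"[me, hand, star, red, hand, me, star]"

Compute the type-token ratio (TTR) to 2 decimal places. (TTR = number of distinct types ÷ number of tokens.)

N = 7 tokens, V = 4 types.
TTR = V / N = 4 / 7 = 0.57

0.57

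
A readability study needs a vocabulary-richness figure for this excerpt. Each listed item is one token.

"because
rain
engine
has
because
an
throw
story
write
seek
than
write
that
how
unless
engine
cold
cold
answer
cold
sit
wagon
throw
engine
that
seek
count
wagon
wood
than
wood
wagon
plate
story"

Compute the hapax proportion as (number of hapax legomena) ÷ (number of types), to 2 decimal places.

Frequencies: engine:3, cold:3, wagon:3, because:2, throw:2, story:2, write:2, seek:2, than:2, that:2, wood:2, rain:1, has:1, an:1, how:1, unless:1, answer:1, sit:1, count:1, plate:1
Hapax count = 9; type count = 20.
Ratio = 9 / 20 = 0.45

0.45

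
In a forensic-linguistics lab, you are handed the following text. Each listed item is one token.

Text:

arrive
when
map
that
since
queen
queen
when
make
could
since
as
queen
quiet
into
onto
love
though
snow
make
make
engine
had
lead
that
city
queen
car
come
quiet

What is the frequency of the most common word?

Frequencies: queen:4, make:3, when:2, that:2, since:2, quiet:2, arrive:1, map:1, could:1, as:1, into:1, onto:1, love:1, though:1, snow:1, engine:1, had:1, lead:1, city:1, car:1, … (1 more, each freq 1)
Most common: 'queen' with frequency 4.

4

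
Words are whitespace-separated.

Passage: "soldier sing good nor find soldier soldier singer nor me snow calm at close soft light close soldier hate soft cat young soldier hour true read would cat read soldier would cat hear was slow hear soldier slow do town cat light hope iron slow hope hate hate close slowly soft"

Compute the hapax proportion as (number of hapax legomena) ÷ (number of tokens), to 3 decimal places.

Frequencies: soldier:7, cat:4, close:3, soft:3, hate:3, slow:3, nor:2, light:2, read:2, would:2, hear:2, hope:2, sing:1, good:1, find:1, singer:1, me:1, snow:1, calm:1, at:1, … (8 more, each freq 1)
Hapax count = 16; token count = 51.
Ratio = 16 / 51 = 0.314

0.314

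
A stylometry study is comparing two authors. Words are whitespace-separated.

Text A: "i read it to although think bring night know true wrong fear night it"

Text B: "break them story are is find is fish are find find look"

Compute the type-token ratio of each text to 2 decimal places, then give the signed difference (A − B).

TTR(A) = 12/14 = 0.86
TTR(B) = 8/12 = 0.67
Difference = 0.86 − 0.67 = 0.19

0.19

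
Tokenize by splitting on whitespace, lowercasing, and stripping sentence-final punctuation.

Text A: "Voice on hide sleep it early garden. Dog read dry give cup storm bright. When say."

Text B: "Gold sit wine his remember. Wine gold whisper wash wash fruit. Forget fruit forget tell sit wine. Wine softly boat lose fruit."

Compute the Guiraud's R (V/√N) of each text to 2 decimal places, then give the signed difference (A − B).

A: V=16, N=16, R=4.00
B: V=13, N=22, R=2.77
Difference = 4.00 − 2.77 = 1.23

1.23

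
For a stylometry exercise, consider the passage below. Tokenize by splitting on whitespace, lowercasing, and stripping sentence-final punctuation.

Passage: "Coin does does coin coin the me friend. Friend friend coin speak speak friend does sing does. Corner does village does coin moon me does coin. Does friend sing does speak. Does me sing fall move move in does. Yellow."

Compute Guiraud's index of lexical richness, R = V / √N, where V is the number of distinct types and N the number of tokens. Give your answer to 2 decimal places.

N = 40, V = 14.
√N = 6.324555
R = 14 / 6.324555 = 2.21

2.21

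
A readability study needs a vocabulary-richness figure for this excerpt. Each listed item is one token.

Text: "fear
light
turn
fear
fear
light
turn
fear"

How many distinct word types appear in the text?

Distinct types: {fear, light, turn}
V = 3

3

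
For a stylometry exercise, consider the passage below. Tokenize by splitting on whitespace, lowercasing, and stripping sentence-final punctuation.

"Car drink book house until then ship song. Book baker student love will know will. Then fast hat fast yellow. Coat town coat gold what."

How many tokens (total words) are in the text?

25

Tokens: car, drink, book, house, until, then, ship, song, book, baker, student, love, will, know, will, then, fast, hat, fast, yellow, coat, town, coat, gold, what
N = 25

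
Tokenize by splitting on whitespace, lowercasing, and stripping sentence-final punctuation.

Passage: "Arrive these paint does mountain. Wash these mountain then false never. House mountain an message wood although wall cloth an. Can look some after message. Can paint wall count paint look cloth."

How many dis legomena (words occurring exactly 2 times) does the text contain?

Frequencies: paint:3, mountain:3, these:2, an:2, message:2, wall:2, cloth:2, can:2, look:2, arrive:1, does:1, wash:1, then:1, false:1, never:1, house:1, wood:1, although:1, some:1, after:1, … (1 more, each freq 1)
Words with frequency 2: an, can, cloth, look, message, these, wall

7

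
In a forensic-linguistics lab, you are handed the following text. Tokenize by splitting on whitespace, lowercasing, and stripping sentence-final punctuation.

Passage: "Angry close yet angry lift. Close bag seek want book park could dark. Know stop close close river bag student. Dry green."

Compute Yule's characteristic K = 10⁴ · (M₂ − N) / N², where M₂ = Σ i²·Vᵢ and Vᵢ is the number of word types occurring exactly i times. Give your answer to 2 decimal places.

330.58

Frequencies: close:4, angry:2, bag:2, yet:1, lift:1, seek:1, want:1, book:1, park:1, could:1, dark:1, know:1, stop:1, river:1, student:1, dry:1, green:1
N = 22. Frequency spectrum: V_1=14, V_2=2, V_4=1
M₂ = 1²·14 + 2²·2 + 4²·1 = 38
K = 10000 × (38 − 22) / 22² = 330.58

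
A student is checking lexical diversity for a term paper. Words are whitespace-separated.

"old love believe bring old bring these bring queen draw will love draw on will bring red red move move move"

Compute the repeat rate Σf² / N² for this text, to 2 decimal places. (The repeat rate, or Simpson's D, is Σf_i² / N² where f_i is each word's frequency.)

Frequencies: bring:4, move:3, old:2, love:2, draw:2, will:2, red:2, believe:1, these:1, queen:1, on:1
Σf² = 49; N² = 441
Repeat rate = 49 / 441 = 0.11

0.11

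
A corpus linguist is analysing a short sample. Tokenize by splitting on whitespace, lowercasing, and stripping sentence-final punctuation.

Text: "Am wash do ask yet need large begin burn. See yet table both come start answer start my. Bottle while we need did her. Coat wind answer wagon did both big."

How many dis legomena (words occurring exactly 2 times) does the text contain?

6

Frequencies: yet:2, need:2, both:2, start:2, answer:2, did:2, am:1, wash:1, do:1, ask:1, large:1, begin:1, burn:1, see:1, table:1, come:1, my:1, bottle:1, while:1, we:1, … (5 more, each freq 1)
Words with frequency 2: answer, both, did, need, start, yet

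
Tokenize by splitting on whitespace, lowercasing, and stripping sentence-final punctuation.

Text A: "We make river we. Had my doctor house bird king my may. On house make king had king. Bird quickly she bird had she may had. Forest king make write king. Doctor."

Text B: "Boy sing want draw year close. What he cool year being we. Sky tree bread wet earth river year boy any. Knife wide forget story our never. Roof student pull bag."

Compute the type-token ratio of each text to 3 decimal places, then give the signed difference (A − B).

-0.434

TTR(A) = 15/32 = 0.469
TTR(B) = 28/31 = 0.903
Difference = 0.469 − 0.903 = -0.434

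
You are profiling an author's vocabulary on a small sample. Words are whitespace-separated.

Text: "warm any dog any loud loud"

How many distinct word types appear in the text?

Distinct types: {any, dog, loud, warm}
V = 4

4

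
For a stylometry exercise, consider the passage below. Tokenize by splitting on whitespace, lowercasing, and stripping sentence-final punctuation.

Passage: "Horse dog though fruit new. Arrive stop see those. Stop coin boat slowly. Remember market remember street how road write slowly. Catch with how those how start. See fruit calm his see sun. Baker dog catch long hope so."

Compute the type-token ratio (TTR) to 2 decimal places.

N = 39 tokens, V = 28 types.
TTR = V / N = 28 / 39 = 0.72

0.72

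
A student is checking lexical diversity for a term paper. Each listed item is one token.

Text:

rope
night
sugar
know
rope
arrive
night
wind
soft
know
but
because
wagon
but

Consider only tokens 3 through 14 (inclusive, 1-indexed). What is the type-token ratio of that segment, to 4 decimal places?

0.8333

Segment tokens 3–14: sugar, know, rope, arrive, night, wind, soft, know, but, because, wagon, but
Segment N = 12, segment V = 10.
TTR = 10 / 12 = 0.8333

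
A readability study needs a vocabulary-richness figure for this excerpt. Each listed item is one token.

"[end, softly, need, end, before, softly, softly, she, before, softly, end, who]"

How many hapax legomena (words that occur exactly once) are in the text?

3

Frequencies: softly:4, end:3, before:2, need:1, she:1, who:1
Hapax (freq=1): need, she, who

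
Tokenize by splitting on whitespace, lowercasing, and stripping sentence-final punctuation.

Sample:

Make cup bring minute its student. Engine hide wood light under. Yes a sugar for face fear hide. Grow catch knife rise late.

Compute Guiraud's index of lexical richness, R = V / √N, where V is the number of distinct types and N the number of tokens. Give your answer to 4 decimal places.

N = 23, V = 22.
√N = 4.795832
R = 22 / 4.795832 = 4.5873

4.5873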